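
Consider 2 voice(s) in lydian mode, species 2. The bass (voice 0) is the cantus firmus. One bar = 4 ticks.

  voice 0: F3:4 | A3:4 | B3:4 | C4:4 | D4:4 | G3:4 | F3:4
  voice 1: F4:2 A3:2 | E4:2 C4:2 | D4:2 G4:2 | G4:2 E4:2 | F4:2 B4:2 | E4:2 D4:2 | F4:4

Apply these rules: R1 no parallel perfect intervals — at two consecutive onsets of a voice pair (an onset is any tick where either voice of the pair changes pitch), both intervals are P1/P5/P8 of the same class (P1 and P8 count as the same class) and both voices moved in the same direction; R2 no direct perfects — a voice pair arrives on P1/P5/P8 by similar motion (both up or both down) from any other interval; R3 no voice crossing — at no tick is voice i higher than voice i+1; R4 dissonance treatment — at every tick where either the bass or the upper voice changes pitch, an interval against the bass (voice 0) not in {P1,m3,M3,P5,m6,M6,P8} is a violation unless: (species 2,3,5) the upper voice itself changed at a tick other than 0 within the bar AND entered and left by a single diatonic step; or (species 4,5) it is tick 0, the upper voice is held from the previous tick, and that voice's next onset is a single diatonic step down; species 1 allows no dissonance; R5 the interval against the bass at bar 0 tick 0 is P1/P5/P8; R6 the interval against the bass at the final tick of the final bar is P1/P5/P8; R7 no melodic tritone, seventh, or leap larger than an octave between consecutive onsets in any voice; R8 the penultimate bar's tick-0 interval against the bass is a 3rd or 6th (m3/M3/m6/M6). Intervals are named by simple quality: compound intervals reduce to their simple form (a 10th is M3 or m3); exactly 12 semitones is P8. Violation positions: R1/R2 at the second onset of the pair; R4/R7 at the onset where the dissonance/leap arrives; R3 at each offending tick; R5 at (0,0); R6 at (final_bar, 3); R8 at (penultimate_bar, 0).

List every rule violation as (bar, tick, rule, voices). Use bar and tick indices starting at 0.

bar 0: v0=F3 v1=F4 downbeat P8
bar 1: v0=A3 v1=E4 downbeat P5
bar 2: v0=B3 v1=D4 downbeat m3
bar 3: v0=C4 v1=G4 downbeat P5
bar 4: v0=D4 v1=F4 downbeat m3
bar 5: v0=G3 v1=E4 downbeat M6
bar 6: v0=F3 v1=F4 downbeat P8
  -> R2 @ bar 1 tick 0 v(0, 1): F3/A3 M3 -> A3/E4 P5 similar
  -> R7 @ bar 4 tick 2 v(1,): F4->B4 leap 6st

(1, 0, R2, (0, 1))
(4, 2, R7, (1,))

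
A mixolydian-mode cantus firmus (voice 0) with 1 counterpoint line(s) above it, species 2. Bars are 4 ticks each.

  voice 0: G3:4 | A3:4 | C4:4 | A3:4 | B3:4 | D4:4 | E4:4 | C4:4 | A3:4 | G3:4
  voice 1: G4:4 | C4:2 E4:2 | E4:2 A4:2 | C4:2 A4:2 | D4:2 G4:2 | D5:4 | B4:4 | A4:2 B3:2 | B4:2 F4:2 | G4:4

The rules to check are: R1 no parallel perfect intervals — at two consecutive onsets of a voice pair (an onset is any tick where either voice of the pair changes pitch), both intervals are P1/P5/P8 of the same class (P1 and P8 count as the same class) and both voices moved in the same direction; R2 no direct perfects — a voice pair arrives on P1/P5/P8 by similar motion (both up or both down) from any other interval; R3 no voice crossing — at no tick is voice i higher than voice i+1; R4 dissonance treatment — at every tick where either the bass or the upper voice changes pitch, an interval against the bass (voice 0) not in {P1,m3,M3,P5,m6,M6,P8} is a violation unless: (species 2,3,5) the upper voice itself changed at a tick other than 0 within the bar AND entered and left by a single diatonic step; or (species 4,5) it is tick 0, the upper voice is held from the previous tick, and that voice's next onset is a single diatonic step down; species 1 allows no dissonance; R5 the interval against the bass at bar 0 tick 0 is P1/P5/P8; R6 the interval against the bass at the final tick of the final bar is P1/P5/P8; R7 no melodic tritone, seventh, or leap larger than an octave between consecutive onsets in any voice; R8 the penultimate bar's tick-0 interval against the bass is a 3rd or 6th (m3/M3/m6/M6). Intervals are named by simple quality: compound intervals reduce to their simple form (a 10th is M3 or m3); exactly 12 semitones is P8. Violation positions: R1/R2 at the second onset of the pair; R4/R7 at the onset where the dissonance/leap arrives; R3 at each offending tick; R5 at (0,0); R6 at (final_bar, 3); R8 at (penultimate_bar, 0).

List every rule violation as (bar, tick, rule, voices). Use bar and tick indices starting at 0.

bar 0: v0=G3 v1=G4 downbeat P8
bar 1: v0=A3 v1=C4 downbeat m3
bar 2: v0=C4 v1=E4 downbeat M3
bar 3: v0=A3 v1=C4 downbeat m3
bar 4: v0=B3 v1=D4 downbeat m3
bar 5: v0=D4 v1=D5 downbeat P8
bar 6: v0=E4 v1=B4 downbeat P5
bar 7: v0=C4 v1=A4 downbeat M6
bar 8: v0=A3 v1=B4 downbeat M2
bar 9: v0=G3 v1=G4 downbeat P8
  -> R2 @ bar 5 tick 0 v(0, 1): B3/G4 m6 -> D4/D5 P8 similar
  -> R3 @ bar 7 tick 2 v(0, 1): C4 above B3
  -> R4 @ bar 7 tick 2 v(0, 1): C4/B3 m2 untreated
  -> R7 @ bar 7 tick 2 v(1,): A4->B3 leap 10st
  -> R3 @ bar 7 tick 3 v(0, 1): C4 above B3
  -> R4 @ bar 8 tick 0 v(0, 1): A3/B4 M2 untreated
  -> R8 @ bar 8 tick 0 v(0, 1): penult M2 not 3rd/6th
  -> R7 @ bar 8 tick 2 v(1,): B4->F4 leap 6st

(5, 0, R2, (0, 1))
(7, 2, R3, (0, 1))
(7, 2, R4, (0, 1))
(7, 2, R7, (1,))
(7, 3, R3, (0, 1))
(8, 0, R4, (0, 1))
(8, 0, R8, (0, 1))
(8, 2, R7, (1,))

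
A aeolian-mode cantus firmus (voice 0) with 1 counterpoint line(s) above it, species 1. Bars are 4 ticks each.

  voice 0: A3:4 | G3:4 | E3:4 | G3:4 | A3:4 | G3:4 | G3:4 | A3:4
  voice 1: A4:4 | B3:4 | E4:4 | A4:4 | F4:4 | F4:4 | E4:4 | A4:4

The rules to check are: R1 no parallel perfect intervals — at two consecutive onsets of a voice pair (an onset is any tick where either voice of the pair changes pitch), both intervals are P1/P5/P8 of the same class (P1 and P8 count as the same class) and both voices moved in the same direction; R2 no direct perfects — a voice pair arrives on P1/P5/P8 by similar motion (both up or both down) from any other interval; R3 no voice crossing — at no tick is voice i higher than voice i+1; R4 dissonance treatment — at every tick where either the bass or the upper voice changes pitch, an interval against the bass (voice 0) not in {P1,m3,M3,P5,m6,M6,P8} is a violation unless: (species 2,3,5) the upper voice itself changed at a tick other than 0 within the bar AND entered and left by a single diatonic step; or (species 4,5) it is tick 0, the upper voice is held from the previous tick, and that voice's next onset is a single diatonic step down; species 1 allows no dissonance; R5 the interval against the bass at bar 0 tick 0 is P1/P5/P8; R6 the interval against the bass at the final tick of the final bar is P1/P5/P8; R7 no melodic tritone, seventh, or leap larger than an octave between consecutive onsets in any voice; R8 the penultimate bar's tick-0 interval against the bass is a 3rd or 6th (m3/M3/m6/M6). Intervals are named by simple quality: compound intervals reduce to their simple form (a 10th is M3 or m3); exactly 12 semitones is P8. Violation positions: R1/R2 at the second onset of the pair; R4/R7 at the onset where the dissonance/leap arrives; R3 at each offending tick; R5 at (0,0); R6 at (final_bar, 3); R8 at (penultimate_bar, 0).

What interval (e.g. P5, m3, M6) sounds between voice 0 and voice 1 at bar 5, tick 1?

m7

voice 0=G3 voice 1=F4 -> m7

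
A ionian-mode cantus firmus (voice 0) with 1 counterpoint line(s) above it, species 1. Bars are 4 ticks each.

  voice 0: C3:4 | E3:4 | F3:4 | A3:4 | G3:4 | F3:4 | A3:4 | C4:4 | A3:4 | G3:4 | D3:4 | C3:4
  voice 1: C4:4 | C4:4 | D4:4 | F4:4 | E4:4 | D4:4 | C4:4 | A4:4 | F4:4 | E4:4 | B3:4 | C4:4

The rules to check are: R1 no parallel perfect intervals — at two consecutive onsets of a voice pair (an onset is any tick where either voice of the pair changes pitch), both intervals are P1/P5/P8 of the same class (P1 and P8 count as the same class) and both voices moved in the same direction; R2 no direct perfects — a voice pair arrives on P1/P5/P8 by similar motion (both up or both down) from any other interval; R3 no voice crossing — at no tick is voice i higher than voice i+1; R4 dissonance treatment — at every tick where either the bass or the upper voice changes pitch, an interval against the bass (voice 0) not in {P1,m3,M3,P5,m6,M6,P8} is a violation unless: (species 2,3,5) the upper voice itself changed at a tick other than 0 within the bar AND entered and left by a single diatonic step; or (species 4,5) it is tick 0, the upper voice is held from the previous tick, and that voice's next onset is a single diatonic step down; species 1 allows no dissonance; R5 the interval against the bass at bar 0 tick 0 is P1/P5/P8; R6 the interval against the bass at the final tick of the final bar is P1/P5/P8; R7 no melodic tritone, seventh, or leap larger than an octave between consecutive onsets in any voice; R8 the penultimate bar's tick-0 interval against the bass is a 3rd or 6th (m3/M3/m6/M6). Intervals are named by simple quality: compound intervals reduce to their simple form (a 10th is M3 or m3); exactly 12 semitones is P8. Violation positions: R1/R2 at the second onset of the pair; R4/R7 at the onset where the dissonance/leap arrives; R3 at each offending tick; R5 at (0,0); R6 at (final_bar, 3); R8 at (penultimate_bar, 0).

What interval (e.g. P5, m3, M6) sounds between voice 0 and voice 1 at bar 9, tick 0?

M6

voice 0=G3 voice 1=E4 -> M6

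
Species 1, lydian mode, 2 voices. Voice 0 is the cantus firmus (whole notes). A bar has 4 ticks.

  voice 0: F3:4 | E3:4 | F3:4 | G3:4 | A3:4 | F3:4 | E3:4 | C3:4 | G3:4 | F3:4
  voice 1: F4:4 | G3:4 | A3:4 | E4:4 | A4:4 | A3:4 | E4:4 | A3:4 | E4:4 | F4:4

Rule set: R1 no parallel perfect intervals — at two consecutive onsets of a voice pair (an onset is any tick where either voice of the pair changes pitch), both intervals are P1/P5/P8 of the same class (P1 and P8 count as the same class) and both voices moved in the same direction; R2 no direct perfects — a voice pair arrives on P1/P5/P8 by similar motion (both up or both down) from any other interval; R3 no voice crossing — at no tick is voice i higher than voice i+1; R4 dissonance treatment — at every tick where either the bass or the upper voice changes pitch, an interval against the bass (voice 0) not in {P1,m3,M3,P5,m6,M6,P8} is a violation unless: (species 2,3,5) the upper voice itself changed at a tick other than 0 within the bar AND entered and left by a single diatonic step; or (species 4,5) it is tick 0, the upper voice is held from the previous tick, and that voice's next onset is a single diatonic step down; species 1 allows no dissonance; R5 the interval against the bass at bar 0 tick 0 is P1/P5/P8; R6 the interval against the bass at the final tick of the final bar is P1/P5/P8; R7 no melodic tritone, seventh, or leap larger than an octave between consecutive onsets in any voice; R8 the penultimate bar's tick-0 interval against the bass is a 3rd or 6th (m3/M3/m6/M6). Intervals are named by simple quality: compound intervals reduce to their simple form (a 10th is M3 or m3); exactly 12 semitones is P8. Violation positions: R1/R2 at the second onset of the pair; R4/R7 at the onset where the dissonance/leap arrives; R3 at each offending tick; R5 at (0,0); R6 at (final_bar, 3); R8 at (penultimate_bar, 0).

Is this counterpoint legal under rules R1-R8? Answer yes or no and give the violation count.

bar 0: v0=F3 v1=F4 (P8)
bar 1: v0=E3 v1=G3 (m3)
bar 2: v0=F3 v1=A3 (M3)
bar 3: v0=G3 v1=E4 (M6)
bar 4: v0=A3 v1=A4 (P8)
bar 5: v0=F3 v1=A3 (M3)
bar 6: v0=E3 v1=E4 (P8)
bar 7: v0=C3 v1=A3 (M6)
bar 8: v0=G3 v1=E4 (M6)
bar 9: v0=F3 v1=F4 (P8)
  R7 @ bar1.0: F4->G3 leap 10st
  R2 @ bar4.0: G3/E4 M6 -> A3/A4 P8 similar

No (2 violations)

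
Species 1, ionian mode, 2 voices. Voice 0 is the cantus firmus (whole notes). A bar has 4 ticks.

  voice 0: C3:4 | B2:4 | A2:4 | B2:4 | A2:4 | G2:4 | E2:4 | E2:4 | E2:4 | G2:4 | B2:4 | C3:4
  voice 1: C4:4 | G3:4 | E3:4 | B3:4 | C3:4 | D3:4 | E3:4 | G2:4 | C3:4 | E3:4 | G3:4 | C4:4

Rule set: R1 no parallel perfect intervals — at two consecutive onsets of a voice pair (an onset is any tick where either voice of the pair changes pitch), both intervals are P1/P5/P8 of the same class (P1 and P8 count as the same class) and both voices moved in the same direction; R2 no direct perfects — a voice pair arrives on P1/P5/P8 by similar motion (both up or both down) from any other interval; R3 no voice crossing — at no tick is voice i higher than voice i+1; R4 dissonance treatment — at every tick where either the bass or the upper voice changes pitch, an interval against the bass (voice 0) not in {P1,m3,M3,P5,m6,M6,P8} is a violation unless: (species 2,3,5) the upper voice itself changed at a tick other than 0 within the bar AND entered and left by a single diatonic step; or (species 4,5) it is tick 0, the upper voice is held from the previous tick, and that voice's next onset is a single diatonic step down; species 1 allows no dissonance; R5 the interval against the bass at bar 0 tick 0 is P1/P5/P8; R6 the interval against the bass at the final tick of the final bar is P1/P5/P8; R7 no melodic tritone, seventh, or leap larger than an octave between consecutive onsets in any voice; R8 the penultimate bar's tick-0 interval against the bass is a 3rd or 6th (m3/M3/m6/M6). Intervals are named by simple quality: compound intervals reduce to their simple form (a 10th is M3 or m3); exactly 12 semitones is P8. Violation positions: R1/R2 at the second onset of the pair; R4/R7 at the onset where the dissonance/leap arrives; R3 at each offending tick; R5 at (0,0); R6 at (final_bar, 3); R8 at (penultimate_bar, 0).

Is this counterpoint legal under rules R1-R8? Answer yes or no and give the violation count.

No (4 violations)

bar 0: v0=C3 v1=C4 (P8)
bar 1: v0=B2 v1=G3 (m6)
bar 2: v0=A2 v1=E3 (P5)
bar 3: v0=B2 v1=B3 (P8)
bar 4: v0=A2 v1=C3 (m3)
bar 5: v0=G2 v1=D3 (P5)
bar 6: v0=E2 v1=E3 (P8)
bar 7: v0=E2 v1=G2 (m3)
bar 8: v0=E2 v1=C3 (m6)
bar 9: v0=G2 v1=E3 (M6)
bar 10: v0=B2 v1=G3 (m6)
bar 11: v0=C3 v1=C4 (P8)
  R2 @ bar2.0: B2/G3 m6 -> A2/E3 P5 similar
  R2 @ bar3.0: A2/E3 P5 -> B2/B3 P8 similar
  R7 @ bar4.0: B3->C3 leap 11st
  R2 @ bar11.0: B2/G3 m6 -> C3/C4 P8 similar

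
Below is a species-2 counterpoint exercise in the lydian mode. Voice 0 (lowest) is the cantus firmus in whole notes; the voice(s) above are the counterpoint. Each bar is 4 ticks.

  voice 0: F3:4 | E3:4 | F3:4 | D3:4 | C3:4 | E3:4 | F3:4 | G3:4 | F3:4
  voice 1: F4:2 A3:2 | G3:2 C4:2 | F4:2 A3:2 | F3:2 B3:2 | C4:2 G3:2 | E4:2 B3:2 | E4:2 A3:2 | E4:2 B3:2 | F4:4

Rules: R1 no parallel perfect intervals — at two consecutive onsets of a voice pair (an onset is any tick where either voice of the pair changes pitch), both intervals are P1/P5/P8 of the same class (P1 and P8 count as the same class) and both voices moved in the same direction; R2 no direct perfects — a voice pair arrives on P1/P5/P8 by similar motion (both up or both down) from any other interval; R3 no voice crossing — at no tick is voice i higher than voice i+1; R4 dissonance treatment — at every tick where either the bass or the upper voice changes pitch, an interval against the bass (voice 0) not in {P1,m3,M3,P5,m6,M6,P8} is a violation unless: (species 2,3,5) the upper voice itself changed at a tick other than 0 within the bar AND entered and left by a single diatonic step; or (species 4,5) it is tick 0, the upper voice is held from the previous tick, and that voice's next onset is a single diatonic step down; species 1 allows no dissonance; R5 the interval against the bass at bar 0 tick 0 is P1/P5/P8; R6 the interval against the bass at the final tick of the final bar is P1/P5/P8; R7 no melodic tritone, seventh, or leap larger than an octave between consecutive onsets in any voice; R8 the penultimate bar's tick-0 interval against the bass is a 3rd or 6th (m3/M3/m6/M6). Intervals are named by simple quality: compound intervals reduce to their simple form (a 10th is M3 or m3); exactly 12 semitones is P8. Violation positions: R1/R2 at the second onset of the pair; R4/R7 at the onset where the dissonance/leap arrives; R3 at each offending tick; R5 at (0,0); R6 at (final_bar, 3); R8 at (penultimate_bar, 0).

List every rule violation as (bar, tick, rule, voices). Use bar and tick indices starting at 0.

(2, 0, R2, (0, 1))
(3, 2, R7, (1,))
(5, 0, R2, (0, 1))
(6, 0, R4, (0, 1))
(8, 0, R7, (1,))

bar 0: v0=F3 v1=F4 downbeat P8
bar 1: v0=E3 v1=G3 downbeat m3
bar 2: v0=F3 v1=F4 downbeat P8
bar 3: v0=D3 v1=F3 downbeat m3
bar 4: v0=C3 v1=C4 downbeat P8
bar 5: v0=E3 v1=E4 downbeat P8
bar 6: v0=F3 v1=E4 downbeat M7
bar 7: v0=G3 v1=E4 downbeat M6
bar 8: v0=F3 v1=F4 downbeat P8
  -> R2 @ bar 2 tick 0 v(0, 1): E3/C4 m6 -> F3/F4 P8 similar
  -> R7 @ bar 3 tick 2 v(1,): F3->B3 leap 6st
  -> R2 @ bar 5 tick 0 v(0, 1): C3/G3 P5 -> E3/E4 P8 similar
  -> R4 @ bar 6 tick 0 v(0, 1): F3/E4 M7 untreated
  -> R7 @ bar 8 tick 0 v(1,): B3->F4 leap 6st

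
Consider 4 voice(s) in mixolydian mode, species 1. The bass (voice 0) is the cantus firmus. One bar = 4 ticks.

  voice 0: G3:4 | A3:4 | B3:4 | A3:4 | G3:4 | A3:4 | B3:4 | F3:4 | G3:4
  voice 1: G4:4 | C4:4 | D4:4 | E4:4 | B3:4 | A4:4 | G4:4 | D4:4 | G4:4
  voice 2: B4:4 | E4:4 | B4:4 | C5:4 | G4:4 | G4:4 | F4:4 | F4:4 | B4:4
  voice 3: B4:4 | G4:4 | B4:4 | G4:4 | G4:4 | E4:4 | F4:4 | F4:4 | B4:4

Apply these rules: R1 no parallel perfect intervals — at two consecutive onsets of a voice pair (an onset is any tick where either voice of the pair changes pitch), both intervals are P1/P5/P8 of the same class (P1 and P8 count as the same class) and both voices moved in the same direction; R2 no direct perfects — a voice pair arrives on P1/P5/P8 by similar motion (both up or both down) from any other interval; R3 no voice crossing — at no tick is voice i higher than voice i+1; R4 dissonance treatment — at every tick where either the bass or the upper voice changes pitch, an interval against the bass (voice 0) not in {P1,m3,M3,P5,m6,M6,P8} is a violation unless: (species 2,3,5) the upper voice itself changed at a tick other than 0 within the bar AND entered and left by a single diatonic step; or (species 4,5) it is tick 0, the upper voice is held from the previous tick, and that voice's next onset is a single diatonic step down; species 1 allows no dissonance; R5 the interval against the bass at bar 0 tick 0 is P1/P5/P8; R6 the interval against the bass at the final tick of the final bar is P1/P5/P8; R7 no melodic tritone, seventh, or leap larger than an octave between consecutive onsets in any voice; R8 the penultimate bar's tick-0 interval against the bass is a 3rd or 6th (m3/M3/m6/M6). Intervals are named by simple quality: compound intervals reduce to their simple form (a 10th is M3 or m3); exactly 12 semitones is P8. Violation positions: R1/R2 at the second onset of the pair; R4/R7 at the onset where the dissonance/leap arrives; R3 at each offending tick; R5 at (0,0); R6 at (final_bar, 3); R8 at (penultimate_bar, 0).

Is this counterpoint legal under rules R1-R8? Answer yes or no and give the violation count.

No (39 violations)

bar 0: v0=G3 v1=G4 v2=B4 v3=B4 (M3)
bar 1: v0=A3 v1=C4 v2=E4 v3=G4 (m7)
bar 2: v0=B3 v1=D4 v2=B4 v3=B4 (P8)
bar 3: v0=A3 v1=E4 v2=C5 v3=G4 (m7)
bar 4: v0=G3 v1=B3 v2=G4 v3=G4 (P8)
bar 5: v0=A3 v1=A4 v2=G4 v3=E4 (P5)
bar 6: v0=B3 v1=G4 v2=F4 v3=F4 (TT)
bar 7: v0=F3 v1=D4 v2=F4 v3=F4 (P8)
bar 8: v0=G3 v1=G4 v2=B4 v3=B4 (M3)
  R5 @ bar0.0: opens on M3
  R5 @ bar0.0: opens on M3
  R2 @ bar1.0: G4/B4 M3 -> C4/G4 P5 similar
  R4 @ bar1.0: A3/G4 m7 untreated
  R2 @ bar2.0: A3/E4 P5 -> B3/B4 P8 similar
  R2 @ bar2.0: A3/G4 m7 -> B3/B4 P8 similar
  R2 @ bar2.0: E4/G4 m3 -> B4/B4 P1 similar
  R3 @ bar3.0: C5 above G4
  R4 @ bar3.0: A3/G4 m7 untreated
  R3 @ bar3.1: C5 above G4
  R3 @ bar3.2: C5 above G4
  R3 @ bar3.3: C5 above G4
  R2 @ bar4.0: A3/C5 m3 -> G3/G4 P8 similar
  R2 @ bar5.0: G3/B3 M3 -> A3/A4 P8 similar
  R3 @ bar5.0: A4 above G4
  R3 @ bar5.0: G4 above E4
  R4 @ bar5.0: A3/G4 m7 untreated
  R7 @ bar5.0: B3->A4 leap 10st
  R3 @ bar5.1: A4 above G4
  R3 @ bar5.1: G4 above E4
  R3 @ bar5.2: A4 above G4
  R3 @ bar5.2: G4 above E4
  R3 @ bar5.3: A4 above G4
  R3 @ bar5.3: G4 above E4
  R3 @ bar6.0: G4 above F4
  R4 @ bar6.0: B3/F4 TT untreated
  R4 @ bar6.0: B3/F4 TT untreated
  R3 @ bar6.1: G4 above F4
  R3 @ bar6.2: G4 above F4
  R3 @ bar6.3: G4 above F4
  R7 @ bar7.0: B3->F3 leap 6st
  R8 @ bar7.0: penult P8 not 3rd/6th
  R8 @ bar7.0: penult P8 not 3rd/6th
  R1 @ bar8.0: F4/F4 P1 -> B4/B4 P1 similar
  R2 @ bar8.0: F3/D4 M6 -> G3/G4 P8 similar
  R7 @ bar8.0: F4->B4 leap 6st
  R7 @ bar8.0: F4->B4 leap 6st
  R6 @ bar8.3: closes on M3
  R6 @ bar8.3: closes on M3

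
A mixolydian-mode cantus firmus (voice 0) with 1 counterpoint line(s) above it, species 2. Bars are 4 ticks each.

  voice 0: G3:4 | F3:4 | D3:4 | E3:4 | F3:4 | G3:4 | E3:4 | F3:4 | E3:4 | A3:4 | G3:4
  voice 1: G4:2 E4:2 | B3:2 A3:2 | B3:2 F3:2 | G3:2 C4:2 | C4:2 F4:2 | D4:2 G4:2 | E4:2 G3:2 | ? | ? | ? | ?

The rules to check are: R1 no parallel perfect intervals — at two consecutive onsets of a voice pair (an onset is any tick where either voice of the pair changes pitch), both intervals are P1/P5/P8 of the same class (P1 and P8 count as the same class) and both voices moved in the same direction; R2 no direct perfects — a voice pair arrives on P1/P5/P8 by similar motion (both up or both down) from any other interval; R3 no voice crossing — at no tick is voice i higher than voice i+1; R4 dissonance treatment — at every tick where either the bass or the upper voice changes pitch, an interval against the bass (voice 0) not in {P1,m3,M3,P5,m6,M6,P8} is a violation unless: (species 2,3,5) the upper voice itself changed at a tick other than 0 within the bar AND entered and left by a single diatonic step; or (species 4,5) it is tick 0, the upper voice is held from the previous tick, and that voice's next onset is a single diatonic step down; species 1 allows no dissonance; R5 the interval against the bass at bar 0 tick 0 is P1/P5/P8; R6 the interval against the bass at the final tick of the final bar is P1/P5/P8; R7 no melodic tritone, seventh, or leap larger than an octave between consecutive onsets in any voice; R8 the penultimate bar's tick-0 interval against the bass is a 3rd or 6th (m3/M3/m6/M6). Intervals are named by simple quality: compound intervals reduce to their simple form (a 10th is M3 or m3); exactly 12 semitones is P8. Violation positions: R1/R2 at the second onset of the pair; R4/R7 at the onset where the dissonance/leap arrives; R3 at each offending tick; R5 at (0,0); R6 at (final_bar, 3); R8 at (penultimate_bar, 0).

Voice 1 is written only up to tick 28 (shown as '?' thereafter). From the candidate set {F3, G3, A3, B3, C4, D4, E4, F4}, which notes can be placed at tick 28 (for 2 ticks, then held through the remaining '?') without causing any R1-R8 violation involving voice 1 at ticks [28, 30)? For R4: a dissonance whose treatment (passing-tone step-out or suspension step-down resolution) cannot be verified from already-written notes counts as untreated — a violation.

{A3, D4, F3}

F3: legal
G3: violates R4
A3: legal
B3: violates R4
C4: violates R2
D4: legal
E4: violates R4
F4: violates R2,R7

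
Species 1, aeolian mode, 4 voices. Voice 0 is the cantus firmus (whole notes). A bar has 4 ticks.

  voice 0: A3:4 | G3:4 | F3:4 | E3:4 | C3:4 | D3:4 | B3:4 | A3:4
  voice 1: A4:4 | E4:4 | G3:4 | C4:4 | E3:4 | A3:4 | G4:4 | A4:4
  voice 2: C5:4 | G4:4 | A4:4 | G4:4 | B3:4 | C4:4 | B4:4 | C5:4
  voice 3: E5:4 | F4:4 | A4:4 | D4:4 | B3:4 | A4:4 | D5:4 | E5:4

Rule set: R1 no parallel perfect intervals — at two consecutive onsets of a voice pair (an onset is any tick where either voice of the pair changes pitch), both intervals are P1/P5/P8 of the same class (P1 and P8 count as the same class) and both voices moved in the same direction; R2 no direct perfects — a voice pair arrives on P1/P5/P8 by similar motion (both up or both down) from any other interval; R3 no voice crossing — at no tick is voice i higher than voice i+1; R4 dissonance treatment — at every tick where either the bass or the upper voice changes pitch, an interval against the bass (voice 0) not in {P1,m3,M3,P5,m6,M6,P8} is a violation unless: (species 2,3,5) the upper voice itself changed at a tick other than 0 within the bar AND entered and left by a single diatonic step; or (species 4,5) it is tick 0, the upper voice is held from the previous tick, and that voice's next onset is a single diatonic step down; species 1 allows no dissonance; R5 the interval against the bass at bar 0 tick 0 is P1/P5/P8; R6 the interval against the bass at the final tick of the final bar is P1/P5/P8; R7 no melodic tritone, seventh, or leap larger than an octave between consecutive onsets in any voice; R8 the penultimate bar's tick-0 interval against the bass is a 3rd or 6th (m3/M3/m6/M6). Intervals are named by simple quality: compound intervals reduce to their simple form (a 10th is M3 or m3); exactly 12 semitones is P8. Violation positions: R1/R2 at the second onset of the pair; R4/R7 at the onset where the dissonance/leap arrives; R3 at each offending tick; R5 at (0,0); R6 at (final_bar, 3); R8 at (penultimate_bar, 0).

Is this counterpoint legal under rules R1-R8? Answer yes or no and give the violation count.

No (32 violations)

bar 0: v0=A3 v1=A4 v2=C5 v3=E5 (P5)
bar 1: v0=G3 v1=E4 v2=G4 v3=F4 (m7)
bar 2: v0=F3 v1=G3 v2=A4 v3=A4 (M3)
bar 3: v0=E3 v1=C4 v2=G4 v3=D4 (m7)
bar 4: v0=C3 v1=E3 v2=B3 v3=B3 (M7)
bar 5: v0=D3 v1=A3 v2=C4 v3=A4 (P5)
bar 6: v0=B3 v1=G4 v2=B4 v3=D5 (m3)
bar 7: v0=A3 v1=A4 v2=C5 v3=E5 (P5)
  R5 @ bar0.0: opens on m3
  R2 @ bar1.0: A3/C5 m3 -> G3/G4 P8 similar
  R3 @ bar1.0: G4 above F4
  R4 @ bar1.0: G3/F4 m7 untreated
  R7 @ bar1.0: E5->F4 leap 11st
  R3 @ bar1.1: G4 above F4
  R3 @ bar1.2: G4 above F4
  R3 @ bar1.3: G4 above F4
  R2 @ bar2.0: G4/F4 M2 -> A4/A4 P1 similar
  R4 @ bar2.0: F3/G3 M2 untreated
  R3 @ bar3.0: G4 above D4
  R4 @ bar3.0: E3/D4 m7 untreated
  R3 @ bar3.1: G4 above D4
  R3 @ bar3.2: G4 above D4
  R3 @ bar3.3: G4 above D4
  R1 @ bar4.0: C4/G4 P5 -> E3/B3 P5 similar
  R2 @ bar4.0: C4/D4 M2 -> E3/B3 P5 similar
  R2 @ bar4.0: G4/D4 P4 -> B3/B3 P1 similar
  R4 @ bar4.0: C3/B3 M7 untreated
  R4 @ bar4.0: C3/B3 M7 untreated
  R2 @ bar5.0: C3/E3 M3 -> D3/A3 P5 similar
  R2 @ bar5.0: C3/B3 M7 -> D3/A4 P5 similar
  R2 @ bar5.0: E3/B3 P5 -> A3/A4 P8 similar
  R4 @ bar5.0: D3/C4 m7 untreated
  R7 @ bar5.0: B3->A4 leap 10st
  R2 @ bar6.0: D3/C4 m7 -> B3/B4 P8 similar
  R2 @ bar6.0: A3/A4 P8 -> G4/D5 P5 similar
  R7 @ bar6.0: A3->G4 leap 10st
  R7 @ bar6.0: C4->B4 leap 11st
  R8 @ bar6.0: penult P8 not 3rd/6th
  R1 @ bar7.0: G4/D5 P5 -> A4/E5 P5 similar
  R6 @ bar7.3: closes on m3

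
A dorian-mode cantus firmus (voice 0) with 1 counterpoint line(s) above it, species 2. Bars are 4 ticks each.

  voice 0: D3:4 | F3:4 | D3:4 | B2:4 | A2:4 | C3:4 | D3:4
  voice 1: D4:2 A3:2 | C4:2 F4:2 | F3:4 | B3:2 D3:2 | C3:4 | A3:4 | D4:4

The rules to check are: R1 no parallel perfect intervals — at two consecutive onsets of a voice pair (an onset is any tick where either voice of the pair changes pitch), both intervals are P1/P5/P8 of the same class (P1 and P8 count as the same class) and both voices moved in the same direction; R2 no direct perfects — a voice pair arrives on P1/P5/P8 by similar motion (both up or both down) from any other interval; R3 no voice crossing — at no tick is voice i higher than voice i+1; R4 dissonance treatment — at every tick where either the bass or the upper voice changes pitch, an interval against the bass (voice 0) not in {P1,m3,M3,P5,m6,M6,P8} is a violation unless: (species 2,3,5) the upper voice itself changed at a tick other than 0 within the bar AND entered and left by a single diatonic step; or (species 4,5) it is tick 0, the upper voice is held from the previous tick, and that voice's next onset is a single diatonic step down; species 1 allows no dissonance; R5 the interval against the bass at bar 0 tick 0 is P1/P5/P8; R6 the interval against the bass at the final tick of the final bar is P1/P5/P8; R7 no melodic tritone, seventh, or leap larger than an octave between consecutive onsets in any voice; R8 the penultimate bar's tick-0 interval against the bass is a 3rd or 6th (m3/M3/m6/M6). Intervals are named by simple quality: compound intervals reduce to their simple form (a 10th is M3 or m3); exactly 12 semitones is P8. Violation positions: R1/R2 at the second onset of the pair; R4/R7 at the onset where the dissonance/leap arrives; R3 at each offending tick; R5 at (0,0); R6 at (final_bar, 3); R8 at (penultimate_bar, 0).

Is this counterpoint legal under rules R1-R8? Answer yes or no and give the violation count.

bar 0: v0=D3 v1=D4 (P8)
bar 1: v0=F3 v1=C4 (P5)
bar 2: v0=D3 v1=F3 (m3)
bar 3: v0=B2 v1=B3 (P8)
bar 4: v0=A2 v1=C3 (m3)
bar 5: v0=C3 v1=A3 (M6)
bar 6: v0=D3 v1=D4 (P8)
  R1 @ bar1.0: D3/A3 P5 -> F3/C4 P5 similar
  R7 @ bar3.0: F3->B3 leap 6st
  R2 @ bar6.0: C3/A3 M6 -> D3/D4 P8 similar

No (3 violations)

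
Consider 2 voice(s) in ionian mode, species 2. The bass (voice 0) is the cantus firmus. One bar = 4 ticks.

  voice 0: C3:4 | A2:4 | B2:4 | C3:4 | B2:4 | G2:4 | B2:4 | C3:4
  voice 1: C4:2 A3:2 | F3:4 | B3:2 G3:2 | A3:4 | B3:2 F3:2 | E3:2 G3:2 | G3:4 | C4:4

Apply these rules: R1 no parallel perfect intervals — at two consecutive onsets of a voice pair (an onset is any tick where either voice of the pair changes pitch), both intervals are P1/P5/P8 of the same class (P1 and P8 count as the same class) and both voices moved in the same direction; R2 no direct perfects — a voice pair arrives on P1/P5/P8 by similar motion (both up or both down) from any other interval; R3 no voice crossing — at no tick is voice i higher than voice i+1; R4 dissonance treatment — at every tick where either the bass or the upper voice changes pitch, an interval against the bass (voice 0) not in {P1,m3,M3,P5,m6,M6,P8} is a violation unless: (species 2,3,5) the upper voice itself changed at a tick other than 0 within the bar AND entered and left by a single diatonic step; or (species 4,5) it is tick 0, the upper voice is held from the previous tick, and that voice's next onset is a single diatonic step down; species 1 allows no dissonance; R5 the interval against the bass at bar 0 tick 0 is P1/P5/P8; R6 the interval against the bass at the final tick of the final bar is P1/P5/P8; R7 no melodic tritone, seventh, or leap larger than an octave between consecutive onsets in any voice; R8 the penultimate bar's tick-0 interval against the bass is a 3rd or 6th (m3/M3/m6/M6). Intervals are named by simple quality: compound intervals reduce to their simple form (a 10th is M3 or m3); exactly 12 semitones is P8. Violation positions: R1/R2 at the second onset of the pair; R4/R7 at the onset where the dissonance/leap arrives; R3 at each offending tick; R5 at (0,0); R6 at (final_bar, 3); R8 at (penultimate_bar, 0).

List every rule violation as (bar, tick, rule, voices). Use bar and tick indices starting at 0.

(2, 0, R2, (0, 1))
(2, 0, R7, (1,))
(4, 2, R4, (0, 1))
(4, 2, R7, (1,))
(7, 0, R2, (0, 1))

bar 0: v0=C3 v1=C4 downbeat P8
bar 1: v0=A2 v1=F3 downbeat m6
bar 2: v0=B2 v1=B3 downbeat P8
bar 3: v0=C3 v1=A3 downbeat M6
bar 4: v0=B2 v1=B3 downbeat P8
bar 5: v0=G2 v1=E3 downbeat M6
bar 6: v0=B2 v1=G3 downbeat m6
bar 7: v0=C3 v1=C4 downbeat P8
  -> R2 @ bar 2 tick 0 v(0, 1): A2/F3 m6 -> B2/B3 P8 similar
  -> R7 @ bar 2 tick 0 v(1,): F3->B3 leap 6st
  -> R4 @ bar 4 tick 2 v(0, 1): B2/F3 TT untreated
  -> R7 @ bar 4 tick 2 v(1,): B3->F3 leap 6st
  -> R2 @ bar 7 tick 0 v(0, 1): B2/G3 m6 -> C3/C4 P8 similar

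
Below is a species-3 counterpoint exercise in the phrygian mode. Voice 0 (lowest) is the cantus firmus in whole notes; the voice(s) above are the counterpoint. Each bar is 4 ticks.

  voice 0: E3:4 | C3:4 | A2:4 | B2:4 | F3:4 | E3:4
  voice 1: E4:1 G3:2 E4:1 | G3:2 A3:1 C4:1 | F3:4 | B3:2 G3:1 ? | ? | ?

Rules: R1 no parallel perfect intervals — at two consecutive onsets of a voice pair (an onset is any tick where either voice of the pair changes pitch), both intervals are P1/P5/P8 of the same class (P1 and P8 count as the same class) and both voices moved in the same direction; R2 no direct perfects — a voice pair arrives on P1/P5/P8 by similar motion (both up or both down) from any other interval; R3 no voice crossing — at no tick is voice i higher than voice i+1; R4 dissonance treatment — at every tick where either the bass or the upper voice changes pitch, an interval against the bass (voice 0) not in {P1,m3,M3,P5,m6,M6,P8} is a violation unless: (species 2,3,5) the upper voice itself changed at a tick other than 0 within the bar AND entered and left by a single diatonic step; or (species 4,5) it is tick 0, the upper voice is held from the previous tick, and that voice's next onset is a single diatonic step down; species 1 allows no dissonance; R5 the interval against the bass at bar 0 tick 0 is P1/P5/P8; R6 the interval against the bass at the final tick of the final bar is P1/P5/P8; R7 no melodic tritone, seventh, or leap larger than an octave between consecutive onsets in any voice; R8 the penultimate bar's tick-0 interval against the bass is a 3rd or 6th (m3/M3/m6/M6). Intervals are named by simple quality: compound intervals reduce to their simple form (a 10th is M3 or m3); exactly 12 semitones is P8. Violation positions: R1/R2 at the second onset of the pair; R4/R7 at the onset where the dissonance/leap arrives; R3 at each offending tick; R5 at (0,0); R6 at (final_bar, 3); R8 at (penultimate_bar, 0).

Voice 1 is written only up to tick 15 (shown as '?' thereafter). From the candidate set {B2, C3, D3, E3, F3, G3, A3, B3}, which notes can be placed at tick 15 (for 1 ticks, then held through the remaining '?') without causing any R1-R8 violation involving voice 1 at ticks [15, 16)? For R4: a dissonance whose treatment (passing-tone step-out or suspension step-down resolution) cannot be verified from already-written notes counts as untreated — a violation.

B2: legal
C3: violates R4
D3: legal
E3: violates R4
F3: violates R4
G3: legal
A3: violates R4
B3: legal

{B2, B3, D3, G3}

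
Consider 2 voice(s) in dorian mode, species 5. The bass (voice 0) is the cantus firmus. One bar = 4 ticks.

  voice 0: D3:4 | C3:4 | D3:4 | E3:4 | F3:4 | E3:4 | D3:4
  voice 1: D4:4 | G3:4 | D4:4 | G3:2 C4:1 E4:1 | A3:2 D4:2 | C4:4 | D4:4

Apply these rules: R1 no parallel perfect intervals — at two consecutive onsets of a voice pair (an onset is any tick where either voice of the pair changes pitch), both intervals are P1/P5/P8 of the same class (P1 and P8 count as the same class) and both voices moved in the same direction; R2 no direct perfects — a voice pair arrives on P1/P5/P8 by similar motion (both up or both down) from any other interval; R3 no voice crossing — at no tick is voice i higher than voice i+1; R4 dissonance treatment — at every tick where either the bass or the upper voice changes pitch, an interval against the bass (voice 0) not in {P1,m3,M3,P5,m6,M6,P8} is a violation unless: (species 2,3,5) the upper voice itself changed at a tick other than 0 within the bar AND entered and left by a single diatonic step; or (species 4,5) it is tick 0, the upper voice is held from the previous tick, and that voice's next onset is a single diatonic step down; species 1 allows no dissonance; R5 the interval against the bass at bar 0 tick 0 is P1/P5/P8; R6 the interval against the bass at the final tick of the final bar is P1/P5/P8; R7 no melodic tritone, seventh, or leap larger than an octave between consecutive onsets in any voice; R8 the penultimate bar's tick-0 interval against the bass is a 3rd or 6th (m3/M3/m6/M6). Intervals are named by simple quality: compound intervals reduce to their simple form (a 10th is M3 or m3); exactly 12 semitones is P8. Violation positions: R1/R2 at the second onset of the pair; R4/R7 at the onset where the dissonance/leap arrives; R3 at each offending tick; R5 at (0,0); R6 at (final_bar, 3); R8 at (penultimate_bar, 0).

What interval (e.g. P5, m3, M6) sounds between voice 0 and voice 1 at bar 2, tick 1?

P8

voice 0=D3 voice 1=D4 -> P8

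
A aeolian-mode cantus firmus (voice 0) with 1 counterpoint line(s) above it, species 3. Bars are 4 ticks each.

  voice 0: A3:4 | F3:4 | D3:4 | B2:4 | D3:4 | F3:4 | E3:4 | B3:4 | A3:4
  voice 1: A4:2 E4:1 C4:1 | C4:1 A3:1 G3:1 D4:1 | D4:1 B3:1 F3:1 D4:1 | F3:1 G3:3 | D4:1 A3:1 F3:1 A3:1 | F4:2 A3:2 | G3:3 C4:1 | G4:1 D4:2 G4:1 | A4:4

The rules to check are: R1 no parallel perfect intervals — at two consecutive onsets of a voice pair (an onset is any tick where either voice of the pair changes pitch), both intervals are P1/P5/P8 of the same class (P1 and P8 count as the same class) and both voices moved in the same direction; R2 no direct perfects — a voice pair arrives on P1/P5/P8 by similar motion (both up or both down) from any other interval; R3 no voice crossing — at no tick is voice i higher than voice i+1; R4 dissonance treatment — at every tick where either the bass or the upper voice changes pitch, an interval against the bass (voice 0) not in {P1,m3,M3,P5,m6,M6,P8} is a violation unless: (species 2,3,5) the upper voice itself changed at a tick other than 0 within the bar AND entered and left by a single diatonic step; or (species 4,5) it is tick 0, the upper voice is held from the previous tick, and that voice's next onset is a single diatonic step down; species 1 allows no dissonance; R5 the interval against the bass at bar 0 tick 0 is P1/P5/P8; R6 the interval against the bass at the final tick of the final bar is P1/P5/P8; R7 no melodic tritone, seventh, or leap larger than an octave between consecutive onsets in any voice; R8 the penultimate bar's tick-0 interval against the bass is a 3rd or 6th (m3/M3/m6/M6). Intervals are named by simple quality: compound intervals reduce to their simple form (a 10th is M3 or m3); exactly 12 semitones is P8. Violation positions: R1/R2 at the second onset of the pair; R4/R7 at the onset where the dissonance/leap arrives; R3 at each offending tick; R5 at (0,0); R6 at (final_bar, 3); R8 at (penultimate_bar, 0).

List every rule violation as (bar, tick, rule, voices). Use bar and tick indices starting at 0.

bar 0: v0=A3 v1=A4 downbeat P8
bar 1: v0=F3 v1=C4 downbeat P5
bar 2: v0=D3 v1=D4 downbeat P8
bar 3: v0=B2 v1=F3 downbeat TT
bar 4: v0=D3 v1=D4 downbeat P8
bar 5: v0=F3 v1=F4 downbeat P8
bar 6: v0=E3 v1=G3 downbeat m3
bar 7: v0=B3 v1=G4 downbeat m6
bar 8: v0=A3 v1=A4 downbeat P8
  -> R4 @ bar 1 tick 2 v(0, 1): F3/G3 M2 untreated
  -> R7 @ bar 2 tick 2 v(1,): B3->F3 leap 6st
  -> R4 @ bar 3 tick 0 v(0, 1): B2/F3 TT untreated
  -> R2 @ bar 4 tick 0 v(0, 1): B2/G3 m6 -> D3/D4 P8 similar
  -> R2 @ bar 5 tick 0 v(0, 1): D3/A3 P5 -> F3/F4 P8 similar

(1, 2, R4, (0, 1))
(2, 2, R7, (1,))
(3, 0, R4, (0, 1))
(4, 0, R2, (0, 1))
(5, 0, R2, (0, 1))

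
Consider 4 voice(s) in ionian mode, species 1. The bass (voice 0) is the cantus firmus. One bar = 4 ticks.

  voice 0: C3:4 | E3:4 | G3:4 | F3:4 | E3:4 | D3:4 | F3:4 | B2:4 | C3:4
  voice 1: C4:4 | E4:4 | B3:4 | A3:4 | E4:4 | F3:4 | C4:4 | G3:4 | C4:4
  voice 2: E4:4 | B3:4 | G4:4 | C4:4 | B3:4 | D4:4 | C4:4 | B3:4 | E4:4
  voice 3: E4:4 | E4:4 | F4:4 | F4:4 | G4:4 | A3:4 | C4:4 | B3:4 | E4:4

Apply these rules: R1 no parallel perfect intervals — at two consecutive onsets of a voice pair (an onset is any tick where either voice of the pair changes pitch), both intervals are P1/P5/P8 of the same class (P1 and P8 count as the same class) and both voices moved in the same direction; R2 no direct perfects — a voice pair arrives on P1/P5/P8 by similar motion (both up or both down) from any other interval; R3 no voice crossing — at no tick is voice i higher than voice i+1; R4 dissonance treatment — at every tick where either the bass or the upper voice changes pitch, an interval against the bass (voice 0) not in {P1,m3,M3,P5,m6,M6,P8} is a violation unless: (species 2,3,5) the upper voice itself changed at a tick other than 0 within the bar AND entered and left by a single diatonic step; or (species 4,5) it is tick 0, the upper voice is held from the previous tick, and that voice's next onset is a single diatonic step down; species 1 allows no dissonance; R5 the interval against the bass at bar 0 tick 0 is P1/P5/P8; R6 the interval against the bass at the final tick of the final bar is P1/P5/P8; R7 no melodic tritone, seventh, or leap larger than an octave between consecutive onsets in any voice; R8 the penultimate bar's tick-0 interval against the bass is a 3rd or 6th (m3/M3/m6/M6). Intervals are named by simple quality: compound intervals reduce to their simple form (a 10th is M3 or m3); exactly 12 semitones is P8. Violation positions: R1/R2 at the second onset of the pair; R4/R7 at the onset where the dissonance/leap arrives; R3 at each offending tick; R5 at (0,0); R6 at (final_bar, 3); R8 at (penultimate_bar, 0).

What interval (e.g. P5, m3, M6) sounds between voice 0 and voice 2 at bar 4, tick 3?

voice 0=E3 voice 2=B3 -> P5

P5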